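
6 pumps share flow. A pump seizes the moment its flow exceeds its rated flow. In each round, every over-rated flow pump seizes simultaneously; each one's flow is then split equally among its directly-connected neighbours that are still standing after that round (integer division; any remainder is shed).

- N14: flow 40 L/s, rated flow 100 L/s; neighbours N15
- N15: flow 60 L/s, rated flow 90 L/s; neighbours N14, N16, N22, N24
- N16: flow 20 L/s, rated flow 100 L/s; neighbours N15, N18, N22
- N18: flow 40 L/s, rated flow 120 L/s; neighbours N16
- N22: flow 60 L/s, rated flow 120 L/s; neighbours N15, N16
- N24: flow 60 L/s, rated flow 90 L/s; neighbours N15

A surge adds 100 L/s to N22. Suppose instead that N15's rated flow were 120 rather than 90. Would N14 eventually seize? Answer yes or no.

no

With N15's rated flow at 120:
Round 1 — N22 at 160 > 120. N22 seizes.
  N22 sheds 160 L/s to N15, N16: 80 each.
    N15: 60+80 = 140 > 120
    N16: 20+80 = 100 ≤ 100
Round 2 — N15 seizes.
  N15 sheds 140 L/s to N14, N16, N24: 46 each (2 lost).
    N14: 40+46 = 86 ≤ 100
    N16: 100+46 = 146 > 100
    N24: 60+46 = 106 > 90
Round 3 — N16, N24 seize.
  N16 sheds 146 L/s to N18: 146 each.
    N18: 40+146 = 186 > 120
  N24 sheds 106 L/s: no online neighbours, lost.
Round 4 — N18 seizes.
  N18 sheds 186 L/s: no online neighbours, lost.
No further seizures.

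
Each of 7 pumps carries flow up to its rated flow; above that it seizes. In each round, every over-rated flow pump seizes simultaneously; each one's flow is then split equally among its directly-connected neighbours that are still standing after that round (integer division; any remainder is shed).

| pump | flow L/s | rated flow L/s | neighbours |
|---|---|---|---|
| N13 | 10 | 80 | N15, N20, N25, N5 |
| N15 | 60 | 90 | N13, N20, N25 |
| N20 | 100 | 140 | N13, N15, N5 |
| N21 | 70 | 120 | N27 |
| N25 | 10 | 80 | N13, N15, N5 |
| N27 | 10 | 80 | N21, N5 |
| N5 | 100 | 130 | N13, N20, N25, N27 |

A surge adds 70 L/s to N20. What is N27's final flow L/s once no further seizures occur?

62

Round 1 — N20 at 170 > 140. N20 seizes.
  N20 sheds 170 L/s to N13, N15, N5: 56 each (2 lost).
    N13: 10+56 = 66 ≤ 80
    N15: 60+56 = 116 > 90
    N5: 100+56 = 156 > 130
Round 2 — N15, N5 seize.
  N15 sheds 116 L/s to N13, N25: 58 each.
    N13: 66+58 = 124 > 80
    N25: 10+58 = 68 ≤ 80
  N5 sheds 156 L/s to N13, N25, N27: 52 each.
    N13: 124+52 = 176 > 80
    N25: 68+52 = 120 > 80
    N27: 10+52 = 62 ≤ 80
Round 3 — N13, N25 seize.
  N13 sheds 176 L/s: no online neighbours, lost.
  N25 sheds 120 L/s: no online neighbours, lost.
No further seizures.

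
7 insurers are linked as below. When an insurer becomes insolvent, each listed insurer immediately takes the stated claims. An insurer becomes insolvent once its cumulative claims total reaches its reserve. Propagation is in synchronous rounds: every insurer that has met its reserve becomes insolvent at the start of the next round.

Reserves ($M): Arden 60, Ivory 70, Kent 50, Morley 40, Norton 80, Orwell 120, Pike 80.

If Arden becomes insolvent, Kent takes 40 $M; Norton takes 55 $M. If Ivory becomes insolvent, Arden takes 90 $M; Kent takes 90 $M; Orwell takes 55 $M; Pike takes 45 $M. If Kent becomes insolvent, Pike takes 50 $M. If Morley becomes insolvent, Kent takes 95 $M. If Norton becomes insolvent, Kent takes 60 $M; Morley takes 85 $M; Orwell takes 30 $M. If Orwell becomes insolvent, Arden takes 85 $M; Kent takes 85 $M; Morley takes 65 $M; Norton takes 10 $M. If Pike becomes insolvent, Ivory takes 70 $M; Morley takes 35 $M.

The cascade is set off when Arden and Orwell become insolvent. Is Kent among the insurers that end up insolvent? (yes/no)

yes

Round 1 — Arden, Orwell become insolvent (initial).
  Kent: +40+85 → 125 ≥ 50
  Morley: +65 → 65 ≥ 40
  Norton: +55+10 → 65 < 80
Round 2 — Kent, Morley become insolvent.
  Pike: +50 → 50 < 80
No further insolvencies.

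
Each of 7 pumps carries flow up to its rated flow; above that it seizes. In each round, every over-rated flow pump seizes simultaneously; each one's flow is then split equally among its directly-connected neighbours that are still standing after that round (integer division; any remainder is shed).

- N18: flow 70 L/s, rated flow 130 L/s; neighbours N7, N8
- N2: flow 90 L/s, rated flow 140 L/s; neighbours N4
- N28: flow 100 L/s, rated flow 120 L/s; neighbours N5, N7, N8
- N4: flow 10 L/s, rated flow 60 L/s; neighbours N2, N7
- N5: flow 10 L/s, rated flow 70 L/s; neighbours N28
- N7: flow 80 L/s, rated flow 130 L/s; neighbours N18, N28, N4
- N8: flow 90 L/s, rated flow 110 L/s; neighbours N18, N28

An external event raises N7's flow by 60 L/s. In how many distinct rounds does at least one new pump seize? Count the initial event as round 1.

4

Round 1 — N7 at 140 > 130. N7 seizes.
  N7 sheds 140 L/s to N18, N28, N4: 46 each (2 lost).
    N18: 70+46 = 116 ≤ 130
    N28: 100+46 = 146 > 120
    N4: 10+46 = 56 ≤ 60
Round 2 — N28 seizes.
  N28 sheds 146 L/s to N5, N8: 73 each.
    N5: 10+73 = 83 > 70
    N8: 90+73 = 163 > 110
Round 3 — N5, N8 seize.
  N5 sheds 83 L/s: no online neighbours, lost.
  N8 sheds 163 L/s to N18: 163 each.
    N18: 116+163 = 279 > 130
Round 4 — N18 seizes.
  N18 sheds 279 L/s: no online neighbours, lost.
No further seizures.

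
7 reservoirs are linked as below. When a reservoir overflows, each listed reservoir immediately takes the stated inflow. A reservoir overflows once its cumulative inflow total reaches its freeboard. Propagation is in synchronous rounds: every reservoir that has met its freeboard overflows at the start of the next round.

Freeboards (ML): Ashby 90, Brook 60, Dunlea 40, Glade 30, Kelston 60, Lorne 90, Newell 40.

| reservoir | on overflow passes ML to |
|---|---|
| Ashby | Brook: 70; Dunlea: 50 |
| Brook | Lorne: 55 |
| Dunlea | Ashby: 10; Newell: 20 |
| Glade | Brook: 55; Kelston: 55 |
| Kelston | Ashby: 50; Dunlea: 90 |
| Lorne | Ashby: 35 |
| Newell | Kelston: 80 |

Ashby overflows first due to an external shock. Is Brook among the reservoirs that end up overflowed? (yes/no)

yes

Round 1 — Ashby overflows (initial).
  Brook: +70 → 70 ≥ 60
  Dunlea: +50 → 50 ≥ 40
Round 2 — Brook, Dunlea overflow.
  Lorne: +55 → 55 < 90
  Newell: +20 → 20 < 40
No further overflows.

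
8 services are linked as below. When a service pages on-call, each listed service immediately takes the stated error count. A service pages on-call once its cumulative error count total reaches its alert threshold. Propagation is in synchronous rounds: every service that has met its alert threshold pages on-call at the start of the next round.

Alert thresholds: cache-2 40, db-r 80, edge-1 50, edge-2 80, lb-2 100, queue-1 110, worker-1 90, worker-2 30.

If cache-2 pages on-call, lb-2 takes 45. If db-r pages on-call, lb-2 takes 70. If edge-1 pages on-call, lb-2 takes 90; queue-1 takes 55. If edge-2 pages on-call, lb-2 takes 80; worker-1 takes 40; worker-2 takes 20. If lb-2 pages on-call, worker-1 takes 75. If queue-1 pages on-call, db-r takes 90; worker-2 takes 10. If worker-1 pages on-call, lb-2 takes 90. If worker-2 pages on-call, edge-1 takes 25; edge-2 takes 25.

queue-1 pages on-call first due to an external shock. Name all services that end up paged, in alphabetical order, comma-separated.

Round 1 — queue-1 pages on-call (initial).
  db-r: +90 → 90 ≥ 80
  worker-2: +10 → 10 < 30
Round 2 — db-r pages on-call.
  lb-2: +70 → 70 < 100
No further pages.

db-r, queue-1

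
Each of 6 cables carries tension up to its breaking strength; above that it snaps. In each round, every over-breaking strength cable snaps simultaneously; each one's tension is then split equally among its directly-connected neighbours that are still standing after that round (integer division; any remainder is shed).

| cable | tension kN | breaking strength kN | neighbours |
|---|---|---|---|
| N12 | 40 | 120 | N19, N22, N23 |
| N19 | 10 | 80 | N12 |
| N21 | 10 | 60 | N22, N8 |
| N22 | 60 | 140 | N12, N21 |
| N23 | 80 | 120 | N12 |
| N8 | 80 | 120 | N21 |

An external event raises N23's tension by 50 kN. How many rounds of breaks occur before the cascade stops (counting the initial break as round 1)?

5

Round 1 — N23 at 130 > 120. N23 snaps.
  N23 sheds 130 kN to N12: 130 each.
    N12: 40+130 = 170 > 120
Round 2 — N12 snaps.
  N12 sheds 170 kN to N19, N22: 85 each.
    N19: 10+85 = 95 > 80
    N22: 60+85 = 145 > 140
Round 3 — N19, N22 snap.
  N19 sheds 95 kN: no online neighbours, lost.
  N22 sheds 145 kN to N21: 145 each.
    N21: 10+145 = 155 > 60
Round 4 — N21 snaps.
  N21 sheds 155 kN to N8: 155 each.
    N8: 80+155 = 235 > 120
Round 5 — N8 snaps.
  N8 sheds 235 kN: no online neighbours, lost.
No further breaks.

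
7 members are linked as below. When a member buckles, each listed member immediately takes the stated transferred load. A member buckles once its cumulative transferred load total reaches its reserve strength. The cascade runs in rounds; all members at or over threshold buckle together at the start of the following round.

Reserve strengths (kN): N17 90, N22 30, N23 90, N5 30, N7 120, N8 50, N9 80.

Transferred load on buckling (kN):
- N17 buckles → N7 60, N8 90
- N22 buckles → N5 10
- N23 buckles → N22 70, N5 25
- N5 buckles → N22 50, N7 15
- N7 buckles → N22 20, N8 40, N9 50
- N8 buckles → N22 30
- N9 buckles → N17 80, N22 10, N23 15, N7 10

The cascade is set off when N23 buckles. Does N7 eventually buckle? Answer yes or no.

no

Round 1 — N23 buckles (initial).
  N22: +70 → 70 ≥ 30
  N5: +25 → 25 < 30
Round 2 — N22 buckles.
  N5: +10 → 35 ≥ 30
Round 3 — N5 buckles.
  N7: +15 → 15 < 120
No further bucklings.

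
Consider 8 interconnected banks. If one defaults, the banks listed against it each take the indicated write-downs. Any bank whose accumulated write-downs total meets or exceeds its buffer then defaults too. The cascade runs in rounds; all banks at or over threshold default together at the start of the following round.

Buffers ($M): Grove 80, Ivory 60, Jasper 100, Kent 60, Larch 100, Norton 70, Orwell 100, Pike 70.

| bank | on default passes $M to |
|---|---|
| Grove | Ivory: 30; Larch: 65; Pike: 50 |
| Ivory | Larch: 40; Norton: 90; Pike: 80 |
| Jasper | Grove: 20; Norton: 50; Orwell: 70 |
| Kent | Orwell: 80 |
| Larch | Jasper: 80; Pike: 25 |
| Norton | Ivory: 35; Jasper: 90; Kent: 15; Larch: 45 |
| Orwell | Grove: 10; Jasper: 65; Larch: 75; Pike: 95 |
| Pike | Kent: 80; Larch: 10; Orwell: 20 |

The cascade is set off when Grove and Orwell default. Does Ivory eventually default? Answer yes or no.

Round 1 — Grove, Orwell default (initial).
  Ivory: +30 → 30 < 60
  Jasper: +65 → 65 < 100
  Larch: +65+75 → 140 ≥ 100
  Pike: +50+95 → 145 ≥ 70
Round 2 — Larch, Pike default.
  Jasper: +80 → 145 ≥ 100
  Kent: +80 → 80 ≥ 60
Round 3 — Jasper, Kent default.
  Norton: +50 → 50 < 70
No further defaults.

no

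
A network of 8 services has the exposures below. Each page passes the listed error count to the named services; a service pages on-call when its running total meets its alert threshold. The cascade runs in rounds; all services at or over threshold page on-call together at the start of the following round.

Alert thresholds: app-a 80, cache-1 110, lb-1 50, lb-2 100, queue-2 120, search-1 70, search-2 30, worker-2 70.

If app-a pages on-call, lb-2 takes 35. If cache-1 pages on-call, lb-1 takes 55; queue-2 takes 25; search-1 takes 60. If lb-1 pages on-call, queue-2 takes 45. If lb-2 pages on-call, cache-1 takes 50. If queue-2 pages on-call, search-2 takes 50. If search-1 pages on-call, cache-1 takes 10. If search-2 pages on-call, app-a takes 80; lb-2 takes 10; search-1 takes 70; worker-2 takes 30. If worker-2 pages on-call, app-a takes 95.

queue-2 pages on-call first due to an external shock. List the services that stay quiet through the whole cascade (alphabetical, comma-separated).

Round 1 — queue-2 pages on-call (initial).
  search-2: +50 → 50 ≥ 30
Round 2 — search-2 pages on-call.
  app-a: +80 → 80 ≥ 80
  lb-2: +10 → 10 < 100
  search-1: +70 → 70 ≥ 70
  worker-2: +30 → 30 < 70
Round 3 — app-a, search-1 page on-call.
  cache-1: +10 → 10 < 110
  lb-2: +35 → 45 < 100
No further pages.

cache-1, lb-1, lb-2, worker-2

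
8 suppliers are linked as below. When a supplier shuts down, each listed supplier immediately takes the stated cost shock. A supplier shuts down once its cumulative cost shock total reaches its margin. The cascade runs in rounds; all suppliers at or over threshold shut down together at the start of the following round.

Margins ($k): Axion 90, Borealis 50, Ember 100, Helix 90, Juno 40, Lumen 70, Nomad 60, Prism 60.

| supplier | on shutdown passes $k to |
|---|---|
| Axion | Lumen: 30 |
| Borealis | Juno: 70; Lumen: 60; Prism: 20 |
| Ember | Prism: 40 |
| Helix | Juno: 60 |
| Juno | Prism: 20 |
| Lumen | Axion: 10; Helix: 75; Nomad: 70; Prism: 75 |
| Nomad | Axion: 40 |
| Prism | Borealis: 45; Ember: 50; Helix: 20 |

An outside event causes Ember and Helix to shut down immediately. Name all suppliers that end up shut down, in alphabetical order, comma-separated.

Ember, Helix, Juno, Prism

Round 1 — Ember, Helix shut down (initial).
  Juno: +60 → 60 ≥ 40
  Prism: +40 → 40 < 60
Round 2 — Juno shuts down.
  Prism: +20 → 60 ≥ 60
Round 3 — Prism shuts down.
  Borealis: +45 → 45 < 50
No further shutdowns.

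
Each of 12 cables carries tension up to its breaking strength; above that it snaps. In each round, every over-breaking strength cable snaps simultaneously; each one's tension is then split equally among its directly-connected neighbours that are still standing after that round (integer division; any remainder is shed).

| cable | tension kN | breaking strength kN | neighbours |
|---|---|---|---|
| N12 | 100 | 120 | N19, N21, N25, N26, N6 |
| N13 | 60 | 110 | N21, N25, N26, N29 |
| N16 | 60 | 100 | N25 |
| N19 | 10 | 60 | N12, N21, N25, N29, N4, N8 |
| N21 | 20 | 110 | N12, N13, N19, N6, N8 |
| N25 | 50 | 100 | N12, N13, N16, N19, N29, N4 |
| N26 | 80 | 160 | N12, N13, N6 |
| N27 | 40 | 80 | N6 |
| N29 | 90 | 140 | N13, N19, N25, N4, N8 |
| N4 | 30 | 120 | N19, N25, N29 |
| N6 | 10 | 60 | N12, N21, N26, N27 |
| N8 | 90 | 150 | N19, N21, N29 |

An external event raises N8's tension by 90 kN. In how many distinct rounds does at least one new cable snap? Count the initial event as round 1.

Round 1 — N8 at 180 > 150. N8 snaps.
  N8 sheds 180 kN to N19, N21, N29: 60 each.
    N19: 10+60 = 70 > 60
    N21: 20+60 = 80 ≤ 110
    N29: 90+60 = 150 > 140
Round 2 — N19, N29 snap.
  N19 sheds 70 kN to N12, N21, N25, N4: 17 each (2 lost).
    N12: 100+17 = 117 ≤ 120
    N21: 80+17 = 97 ≤ 110
    N25: 50+17 = 67 ≤ 100
    N4: 30+17 = 47 ≤ 120
  N29 sheds 150 kN to N13, N25, N4: 50 each.
    N13: 60+50 = 110 ≤ 110
    N25: 67+50 = 117 > 100
    N4: 47+50 = 97 ≤ 120
Round 3 — N25 snaps.
  N25 sheds 117 kN to N12, N13, N16, N4: 29 each (1 lost).
    N12: 117+29 = 146 > 120
    N13: 110+29 = 139 > 110
    N16: 60+29 = 89 ≤ 100
    N4: 97+29 = 126 > 120
Round 4 — N12, N13, N4 snap.
  N12 sheds 146 kN to N21, N26, N6: 48 each (2 lost).
    N21: 97+48 = 145 > 110
    N26: 80+48 = 128 ≤ 160
    N6: 10+48 = 58 ≤ 60
  N13 sheds 139 kN to N21, N26: 69 each (1 lost).
    N21: 145+69 = 214 > 110
    N26: 128+69 = 197 > 160
  N4 sheds 126 kN: no online neighbours, lost.
Round 5 — N21, N26 snap.
  N21 sheds 214 kN to N6: 214 each.
    N6: 58+214 = 272 > 60
  N26 sheds 197 kN to N6: 197 each.
    N6: 272+197 = 469 > 60
Round 6 — N6 snaps.
  N6 sheds 469 kN to N27: 469 each.
    N27: 40+469 = 509 > 80
Round 7 — N27 snaps.
  N27 sheds 509 kN: no online neighbours, lost.
No further breaks.

7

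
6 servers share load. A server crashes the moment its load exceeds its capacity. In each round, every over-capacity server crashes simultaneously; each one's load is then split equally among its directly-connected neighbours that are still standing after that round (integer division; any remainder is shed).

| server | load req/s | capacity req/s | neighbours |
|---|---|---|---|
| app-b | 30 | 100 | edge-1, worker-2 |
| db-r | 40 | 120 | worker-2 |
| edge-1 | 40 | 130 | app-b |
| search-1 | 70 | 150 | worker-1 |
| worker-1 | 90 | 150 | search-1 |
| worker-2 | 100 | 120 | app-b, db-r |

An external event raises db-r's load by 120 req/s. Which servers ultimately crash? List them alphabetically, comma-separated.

Round 1 — db-r at 160 > 120. db-r crashes.
  db-r sheds 160 req/s to worker-2: 160 each.
    worker-2: 100+160 = 260 > 120
Round 2 — worker-2 crashes.
  worker-2 sheds 260 req/s to app-b: 260 each.
    app-b: 30+260 = 290 > 100
Round 3 — app-b crashes.
  app-b sheds 290 req/s to edge-1: 290 each.
    edge-1: 40+290 = 330 > 130
Round 4 — edge-1 crashes.
  edge-1 sheds 330 req/s: no online neighbours, lost.
No further crashes.

app-b, db-r, edge-1, worker-2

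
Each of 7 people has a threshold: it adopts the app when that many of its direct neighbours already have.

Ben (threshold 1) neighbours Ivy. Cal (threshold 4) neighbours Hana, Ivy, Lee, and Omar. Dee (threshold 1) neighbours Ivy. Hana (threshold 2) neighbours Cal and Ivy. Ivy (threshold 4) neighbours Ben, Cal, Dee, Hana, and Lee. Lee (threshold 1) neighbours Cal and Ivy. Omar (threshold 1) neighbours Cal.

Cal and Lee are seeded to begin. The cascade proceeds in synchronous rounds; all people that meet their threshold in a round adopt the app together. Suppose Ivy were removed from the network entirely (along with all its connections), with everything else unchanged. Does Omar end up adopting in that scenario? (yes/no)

yes

With Ivy removed:
Round 1 — Cal, Lee adopt the app (initial).
Round 2 — checking thresholds:
  Hana: 1 of 1 neighbours < 2, not yet.
  Omar: 1 of 1 neighbours ≥ 1, adopts the app.
Round 3 — no new adoptions; cascade stops.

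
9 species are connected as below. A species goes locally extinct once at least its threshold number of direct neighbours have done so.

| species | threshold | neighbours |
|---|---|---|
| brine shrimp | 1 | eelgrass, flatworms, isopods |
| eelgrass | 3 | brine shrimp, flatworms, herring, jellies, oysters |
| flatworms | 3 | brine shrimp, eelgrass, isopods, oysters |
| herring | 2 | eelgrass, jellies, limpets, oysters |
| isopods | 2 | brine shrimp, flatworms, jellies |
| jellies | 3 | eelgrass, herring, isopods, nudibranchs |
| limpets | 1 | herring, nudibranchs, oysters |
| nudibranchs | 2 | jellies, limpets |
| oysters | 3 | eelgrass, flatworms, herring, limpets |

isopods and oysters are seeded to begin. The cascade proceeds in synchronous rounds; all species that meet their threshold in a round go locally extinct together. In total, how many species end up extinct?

9

Round 1 — isopods, oysters go locally extinct (initial).
Round 2 — checking thresholds:
  brine shrimp: 1 of 3 neighbours ≥ 1, goes locally extinct.
  eelgrass: 1 of 5 neighbours < 3, not yet.
  flatworms: 2 of 4 neighbours < 3, not yet.
  herring: 1 of 4 neighbours < 2, not yet.
  jellies: 1 of 4 neighbours < 3, not yet.
  limpets: 1 of 3 neighbours ≥ 1, goes locally extinct.
Round 3 — checking thresholds:
  eelgrass: 2 of 5 neighbours < 3, not yet.
  flatworms: 3 of 4 neighbours ≥ 3, goes locally extinct.
  herring: 2 of 4 neighbours ≥ 2, goes locally extinct.
  jellies: 1 of 4 neighbours < 3, not yet.
  nudibranchs: 1 of 2 neighbours < 2, not yet.
Round 4 — checking thresholds:
  eelgrass: 4 of 5 neighbours ≥ 3, goes locally extinct.
  jellies: 2 of 4 neighbours < 3, not yet.
  nudibranchs: 1 of 2 neighbours < 2, not yet.
Round 5 — checking thresholds:
  jellies: 3 of 4 neighbours ≥ 3, goes locally extinct.
  nudibranchs: 1 of 2 neighbours < 2, not yet.
Round 6 — checking thresholds:
  nudibranchs: 2 of 2 neighbours ≥ 2, goes locally extinct.
Round 7 — no new extinctions; cascade stops.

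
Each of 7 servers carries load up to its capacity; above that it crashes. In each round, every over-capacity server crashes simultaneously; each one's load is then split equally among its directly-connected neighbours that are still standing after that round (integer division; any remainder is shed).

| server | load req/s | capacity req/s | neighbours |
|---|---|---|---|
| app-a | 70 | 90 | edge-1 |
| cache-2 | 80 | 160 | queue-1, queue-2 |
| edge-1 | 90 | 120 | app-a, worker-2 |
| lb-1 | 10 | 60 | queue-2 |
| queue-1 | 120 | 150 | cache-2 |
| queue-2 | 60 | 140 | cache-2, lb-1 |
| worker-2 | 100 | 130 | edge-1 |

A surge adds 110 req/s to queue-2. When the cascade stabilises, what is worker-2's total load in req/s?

Round 1 — queue-2 at 170 > 140. queue-2 crashes.
  queue-2 sheds 170 req/s to cache-2, lb-1: 85 each.
    cache-2: 80+85 = 165 > 160
    lb-1: 10+85 = 95 > 60
Round 2 — cache-2, lb-1 crash.
  cache-2 sheds 165 req/s to queue-1: 165 each.
    queue-1: 120+165 = 285 > 150
  lb-1 sheds 95 req/s: no online neighbours, lost.
Round 3 — queue-1 crashes.
  queue-1 sheds 285 req/s: no online neighbours, lost.
No further crashes.

100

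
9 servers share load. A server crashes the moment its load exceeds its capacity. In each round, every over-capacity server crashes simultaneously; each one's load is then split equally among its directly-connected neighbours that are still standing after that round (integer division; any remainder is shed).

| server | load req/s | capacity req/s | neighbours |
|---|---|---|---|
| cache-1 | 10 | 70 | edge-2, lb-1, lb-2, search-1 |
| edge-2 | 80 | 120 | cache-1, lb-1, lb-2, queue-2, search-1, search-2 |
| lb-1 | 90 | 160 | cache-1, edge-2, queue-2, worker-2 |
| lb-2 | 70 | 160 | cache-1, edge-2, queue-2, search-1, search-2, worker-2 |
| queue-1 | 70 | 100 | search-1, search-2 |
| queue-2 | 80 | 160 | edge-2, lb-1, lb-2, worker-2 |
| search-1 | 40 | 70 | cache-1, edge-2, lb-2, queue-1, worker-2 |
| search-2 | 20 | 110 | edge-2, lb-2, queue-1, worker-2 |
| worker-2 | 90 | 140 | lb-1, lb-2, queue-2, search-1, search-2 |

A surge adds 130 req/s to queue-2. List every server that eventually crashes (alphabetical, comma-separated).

Round 1 — queue-2 at 210 > 160. queue-2 crashes.
  queue-2 sheds 210 req/s to edge-2, lb-1, lb-2, worker-2: 52 each (2 lost).
    edge-2: 80+52 = 132 > 120
    lb-1: 90+52 = 142 ≤ 160
    lb-2: 70+52 = 122 ≤ 160
    worker-2: 90+52 = 142 > 140
Round 2 — edge-2, worker-2 crash.
  edge-2 sheds 132 req/s to cache-1, lb-1, lb-2, search-1, search-2: 26 each (2 lost).
    cache-1: 10+26 = 36 ≤ 70
    lb-1: 142+26 = 168 > 160
    lb-2: 122+26 = 148 ≤ 160
    search-1: 40+26 = 66 ≤ 70
    search-2: 20+26 = 46 ≤ 110
  worker-2 sheds 142 req/s to lb-1, lb-2, search-1, search-2: 35 each (2 lost).
    lb-1: 168+35 = 203 > 160
    lb-2: 148+35 = 183 > 160
    search-1: 66+35 = 101 > 70
    search-2: 46+35 = 81 ≤ 110
Round 3 — lb-1, lb-2, search-1 crash.
  lb-1 sheds 203 req/s to cache-1: 203 each.
    cache-1: 36+203 = 239 > 70
  lb-2 sheds 183 req/s to cache-1, search-2: 91 each (1 lost).
    cache-1: 239+91 = 330 > 70
    search-2: 81+91 = 172 > 110
  search-1 sheds 101 req/s to cache-1, queue-1: 50 each (1 lost).
    cache-1: 330+50 = 380 > 70
    queue-1: 70+50 = 120 > 100
Round 4 — cache-1, queue-1, search-2 crash.
  cache-1 sheds 380 req/s: no online neighbours, lost.
  queue-1 sheds 120 req/s: no online neighbours, lost.
  search-2 sheds 172 req/s: no online neighbours, lost.
No further crashes.

cache-1, edge-2, lb-1, lb-2, queue-1, queue-2, search-1, search-2, worker-2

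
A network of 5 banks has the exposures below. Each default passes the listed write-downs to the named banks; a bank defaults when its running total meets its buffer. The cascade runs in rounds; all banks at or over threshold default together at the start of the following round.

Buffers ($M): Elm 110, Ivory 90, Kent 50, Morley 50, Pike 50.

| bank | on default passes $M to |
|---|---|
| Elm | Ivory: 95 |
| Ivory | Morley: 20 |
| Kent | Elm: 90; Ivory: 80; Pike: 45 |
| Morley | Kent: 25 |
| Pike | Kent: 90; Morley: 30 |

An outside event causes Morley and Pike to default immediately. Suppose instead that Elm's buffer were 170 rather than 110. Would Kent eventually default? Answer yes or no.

With Elm's buffer at 170:
Round 1 — Morley, Pike default (initial).
  Kent: +25+90 → 115 ≥ 50
Round 2 — Kent defaults.
  Elm: +90 → 90 < 170
  Ivory: +80 → 80 < 90
No further defaults.

yes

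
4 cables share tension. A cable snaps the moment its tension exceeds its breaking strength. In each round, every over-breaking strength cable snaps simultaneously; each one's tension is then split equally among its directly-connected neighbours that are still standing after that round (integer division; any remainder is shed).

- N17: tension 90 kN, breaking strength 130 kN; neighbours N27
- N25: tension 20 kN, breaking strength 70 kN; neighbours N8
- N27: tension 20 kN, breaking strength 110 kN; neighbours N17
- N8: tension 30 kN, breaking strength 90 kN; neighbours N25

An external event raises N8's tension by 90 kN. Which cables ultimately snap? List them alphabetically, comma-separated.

N25, N8

Round 1 — N8 at 120 > 90. N8 snaps.
  N8 sheds 120 kN to N25: 120 each.
    N25: 20+120 = 140 > 70
Round 2 — N25 snaps.
  N25 sheds 140 kN: no online neighbours, lost.
No further breaks.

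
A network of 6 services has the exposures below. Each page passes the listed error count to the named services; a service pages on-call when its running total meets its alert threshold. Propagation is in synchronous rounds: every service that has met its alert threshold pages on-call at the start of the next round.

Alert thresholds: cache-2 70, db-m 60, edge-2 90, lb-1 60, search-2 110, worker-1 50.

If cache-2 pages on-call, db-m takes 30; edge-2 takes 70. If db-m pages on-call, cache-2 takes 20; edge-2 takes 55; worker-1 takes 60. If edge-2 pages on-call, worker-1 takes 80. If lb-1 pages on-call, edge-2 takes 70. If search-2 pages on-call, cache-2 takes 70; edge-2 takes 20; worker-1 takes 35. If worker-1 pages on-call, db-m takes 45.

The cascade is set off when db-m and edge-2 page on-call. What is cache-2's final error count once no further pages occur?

Round 1 — db-m, edge-2 page on-call (initial).
  cache-2: +20 → 20 < 70
  worker-1: +60+80 → 140 ≥ 50
Round 2 — worker-1 pages on-call.
No further pages.

20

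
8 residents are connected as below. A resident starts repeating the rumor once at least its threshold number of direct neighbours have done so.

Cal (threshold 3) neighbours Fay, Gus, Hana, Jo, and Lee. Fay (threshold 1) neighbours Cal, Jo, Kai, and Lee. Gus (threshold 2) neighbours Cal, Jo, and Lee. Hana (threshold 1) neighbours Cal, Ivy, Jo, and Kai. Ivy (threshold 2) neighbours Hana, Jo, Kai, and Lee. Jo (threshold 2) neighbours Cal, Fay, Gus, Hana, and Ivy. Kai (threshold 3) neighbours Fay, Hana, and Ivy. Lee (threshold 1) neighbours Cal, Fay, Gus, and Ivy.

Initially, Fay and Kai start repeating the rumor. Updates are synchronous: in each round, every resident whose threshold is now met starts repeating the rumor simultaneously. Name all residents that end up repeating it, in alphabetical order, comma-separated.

Cal, Fay, Gus, Hana, Ivy, Jo, Kai, Lee

Round 1 — Fay, Kai start repeating the rumor (initial).
Round 2 — checking thresholds:
  Cal: 1 of 5 neighbours < 3, not yet.
  Hana: 1 of 4 neighbours ≥ 1, starts repeating the rumor.
  Ivy: 1 of 4 neighbours < 2, not yet.
  Jo: 1 of 5 neighbours < 2, not yet.
  Lee: 1 of 4 neighbours ≥ 1, starts repeating the rumor.
Round 3 — checking thresholds:
  Cal: 3 of 5 neighbours ≥ 3, starts repeating the rumor.
  Gus: 1 of 3 neighbours < 2, not yet.
  Ivy: 3 of 4 neighbours ≥ 2, starts repeating the rumor.
  Jo: 2 of 5 neighbours ≥ 2, starts repeating the rumor.
Round 4 — checking thresholds:
  Gus: 3 of 3 neighbours ≥ 2, starts repeating the rumor.
Round 5 — no new spreads; cascade stops.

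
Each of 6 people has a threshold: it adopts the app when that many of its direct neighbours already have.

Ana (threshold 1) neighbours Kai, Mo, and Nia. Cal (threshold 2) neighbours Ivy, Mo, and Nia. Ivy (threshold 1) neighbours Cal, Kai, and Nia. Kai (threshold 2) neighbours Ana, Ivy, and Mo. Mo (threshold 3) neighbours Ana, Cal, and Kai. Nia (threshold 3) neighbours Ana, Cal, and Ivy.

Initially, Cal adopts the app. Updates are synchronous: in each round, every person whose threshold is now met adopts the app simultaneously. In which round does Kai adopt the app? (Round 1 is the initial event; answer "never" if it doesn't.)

never

Round 1 — Cal adopts the app (initial).
Round 2 — checking thresholds:
  Ivy: 1 of 3 neighbours ≥ 1, adopts the app.
  Mo: 1 of 3 neighbours < 3, not yet.
  Nia: 1 of 3 neighbours < 3, not yet.
Round 3 — no new adoptions; cascade stops.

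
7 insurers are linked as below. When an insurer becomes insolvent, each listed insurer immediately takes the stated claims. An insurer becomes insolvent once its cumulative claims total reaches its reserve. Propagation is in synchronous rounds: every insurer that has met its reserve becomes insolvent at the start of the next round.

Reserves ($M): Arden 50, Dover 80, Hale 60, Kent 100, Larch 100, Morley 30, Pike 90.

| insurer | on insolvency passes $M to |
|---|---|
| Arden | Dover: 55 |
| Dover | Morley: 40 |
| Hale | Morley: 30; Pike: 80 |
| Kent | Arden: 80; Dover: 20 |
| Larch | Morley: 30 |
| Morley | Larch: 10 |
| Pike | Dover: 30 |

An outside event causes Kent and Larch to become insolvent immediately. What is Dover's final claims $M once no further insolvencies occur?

Round 1 — Kent, Larch become insolvent (initial).
  Arden: +80 → 80 ≥ 50
  Dover: +20 → 20 < 80
  Morley: +30 → 30 ≥ 30
Round 2 — Arden, Morley become insolvent.
  Dover: +55 → 75 < 80
No further insolvencies.

75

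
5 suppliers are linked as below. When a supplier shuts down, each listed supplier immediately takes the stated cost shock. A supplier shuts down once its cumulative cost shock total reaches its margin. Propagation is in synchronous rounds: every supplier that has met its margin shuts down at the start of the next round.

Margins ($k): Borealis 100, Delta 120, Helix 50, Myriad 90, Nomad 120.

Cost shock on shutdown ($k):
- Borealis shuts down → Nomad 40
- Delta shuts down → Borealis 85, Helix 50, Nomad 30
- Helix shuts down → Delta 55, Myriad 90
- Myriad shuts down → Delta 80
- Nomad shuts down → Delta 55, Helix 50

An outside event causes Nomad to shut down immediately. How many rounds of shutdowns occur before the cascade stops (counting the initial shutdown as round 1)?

4

Round 1 — Nomad shuts down (initial).
  Delta: +55 → 55 < 120
  Helix: +50 → 50 ≥ 50
Round 2 — Helix shuts down.
  Delta: +55 → 110 < 120
  Myriad: +90 → 90 ≥ 90
Round 3 — Myriad shuts down.
  Delta: +80 → 190 ≥ 120
Round 4 — Delta shuts down.
  Borealis: +85 → 85 < 100
No further shutdowns.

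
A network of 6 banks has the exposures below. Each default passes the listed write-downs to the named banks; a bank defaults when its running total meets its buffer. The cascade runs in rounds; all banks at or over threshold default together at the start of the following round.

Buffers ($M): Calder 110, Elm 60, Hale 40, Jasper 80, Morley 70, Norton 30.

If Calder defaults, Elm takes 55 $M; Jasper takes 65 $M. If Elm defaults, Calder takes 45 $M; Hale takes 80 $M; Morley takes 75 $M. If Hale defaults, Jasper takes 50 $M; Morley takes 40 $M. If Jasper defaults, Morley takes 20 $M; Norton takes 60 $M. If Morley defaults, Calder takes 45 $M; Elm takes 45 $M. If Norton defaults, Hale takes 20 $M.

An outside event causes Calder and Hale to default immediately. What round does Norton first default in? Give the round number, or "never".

Round 1 — Calder, Hale default (initial).
  Elm: +55 → 55 < 60
  Jasper: +65+50 → 115 ≥ 80
  Morley: +40 → 40 < 70
Round 2 — Jasper defaults.
  Morley: +20 → 60 < 70
  Norton: +60 → 60 ≥ 30
Round 3 — Norton defaults.
No further defaults.

3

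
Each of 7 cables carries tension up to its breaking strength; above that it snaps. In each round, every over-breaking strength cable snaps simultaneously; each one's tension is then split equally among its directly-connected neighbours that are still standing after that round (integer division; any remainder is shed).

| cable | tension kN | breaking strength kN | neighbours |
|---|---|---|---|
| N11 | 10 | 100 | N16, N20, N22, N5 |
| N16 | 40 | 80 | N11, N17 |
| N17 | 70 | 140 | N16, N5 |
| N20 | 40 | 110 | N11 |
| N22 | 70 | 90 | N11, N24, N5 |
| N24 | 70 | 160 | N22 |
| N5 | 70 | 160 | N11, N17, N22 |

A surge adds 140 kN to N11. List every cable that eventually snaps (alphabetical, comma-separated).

Round 1 — N11 at 150 > 100. N11 snaps.
  N11 sheds 150 kN to N16, N20, N22, N5: 37 each (2 lost).
    N16: 40+37 = 77 ≤ 80
    N20: 40+37 = 77 ≤ 110
    N22: 70+37 = 107 > 90
    N5: 70+37 = 107 ≤ 160
Round 2 — N22 snaps.
  N22 sheds 107 kN to N24, N5: 53 each (1 lost).
    N24: 70+53 = 123 ≤ 160
    N5: 107+53 = 160 ≤ 160
No further breaks.

N11, N22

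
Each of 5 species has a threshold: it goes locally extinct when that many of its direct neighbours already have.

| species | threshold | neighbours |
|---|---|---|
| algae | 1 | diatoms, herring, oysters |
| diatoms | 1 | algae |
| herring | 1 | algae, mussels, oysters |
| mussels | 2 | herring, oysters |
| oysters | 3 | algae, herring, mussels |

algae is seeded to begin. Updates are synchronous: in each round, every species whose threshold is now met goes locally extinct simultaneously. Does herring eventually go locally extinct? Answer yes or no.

yes

Round 1 — algae goes locally extinct (initial).
Round 2 — checking thresholds:
  diatoms: 1 of 1 neighbours ≥ 1, goes locally extinct.
  herring: 1 of 3 neighbours ≥ 1, goes locally extinct.
  oysters: 1 of 3 neighbours < 3, holds.
Round 3 — no new extinctions; cascade stops.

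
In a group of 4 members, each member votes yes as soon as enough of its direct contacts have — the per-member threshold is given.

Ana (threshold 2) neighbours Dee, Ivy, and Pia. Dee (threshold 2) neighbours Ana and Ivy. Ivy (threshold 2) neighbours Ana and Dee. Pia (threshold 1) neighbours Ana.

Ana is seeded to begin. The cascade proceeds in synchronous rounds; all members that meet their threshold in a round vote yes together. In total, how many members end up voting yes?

2

Round 1 — Ana votes yes (initial).
Round 2 — checking thresholds:
  Dee: 1 of 2 neighbours < 2, not yet.
  Ivy: 1 of 2 neighbours < 2, not yet.
  Pia: 1 of 1 neighbours ≥ 1, votes yes.
Round 3 — no new yes votes; cascade stops.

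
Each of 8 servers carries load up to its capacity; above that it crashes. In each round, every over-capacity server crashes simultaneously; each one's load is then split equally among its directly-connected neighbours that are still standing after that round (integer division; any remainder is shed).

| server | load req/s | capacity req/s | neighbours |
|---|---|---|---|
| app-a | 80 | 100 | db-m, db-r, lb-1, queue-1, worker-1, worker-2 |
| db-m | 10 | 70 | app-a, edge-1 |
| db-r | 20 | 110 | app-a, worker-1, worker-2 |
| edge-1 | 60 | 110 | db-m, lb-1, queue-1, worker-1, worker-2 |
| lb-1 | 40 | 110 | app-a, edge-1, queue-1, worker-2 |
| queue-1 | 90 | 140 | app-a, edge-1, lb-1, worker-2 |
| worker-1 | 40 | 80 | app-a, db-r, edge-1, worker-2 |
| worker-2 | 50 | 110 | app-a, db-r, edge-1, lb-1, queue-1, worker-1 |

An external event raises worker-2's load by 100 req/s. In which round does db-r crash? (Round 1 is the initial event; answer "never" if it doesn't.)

never

Round 1 — worker-2 at 150 > 110. worker-2 crashes.
  worker-2 sheds 150 req/s to app-a, db-r, edge-1, lb-1, queue-1, worker-1: 25 each.
    app-a: 80+25 = 105 > 100
    db-r: 20+25 = 45 ≤ 110
    edge-1: 60+25 = 85 ≤ 110
    lb-1: 40+25 = 65 ≤ 110
    queue-1: 90+25 = 115 ≤ 140
    worker-1: 40+25 = 65 ≤ 80
Round 2 — app-a crashes.
  app-a sheds 105 req/s to db-m, db-r, lb-1, queue-1, worker-1: 21 each.
    db-m: 10+21 = 31 ≤ 70
    db-r: 45+21 = 66 ≤ 110
    lb-1: 65+21 = 86 ≤ 110
    queue-1: 115+21 = 136 ≤ 140
    worker-1: 65+21 = 86 > 80
Round 3 — worker-1 crashes.
  worker-1 sheds 86 req/s to db-r, edge-1: 43 each.
    db-r: 66+43 = 109 ≤ 110
    edge-1: 85+43 = 128 > 110
Round 4 — edge-1 crashes.
  edge-1 sheds 128 req/s to db-m, lb-1, queue-1: 42 each (2 lost).
    db-m: 31+42 = 73 > 70
    lb-1: 86+42 = 128 > 110
    queue-1: 136+42 = 178 > 140
Round 5 — db-m, lb-1, queue-1 crash.
  db-m sheds 73 req/s: no online neighbours, lost.
  lb-1 sheds 128 req/s: no online neighbours, lost.
  queue-1 sheds 178 req/s: no online neighbours, lost.
No further crashes.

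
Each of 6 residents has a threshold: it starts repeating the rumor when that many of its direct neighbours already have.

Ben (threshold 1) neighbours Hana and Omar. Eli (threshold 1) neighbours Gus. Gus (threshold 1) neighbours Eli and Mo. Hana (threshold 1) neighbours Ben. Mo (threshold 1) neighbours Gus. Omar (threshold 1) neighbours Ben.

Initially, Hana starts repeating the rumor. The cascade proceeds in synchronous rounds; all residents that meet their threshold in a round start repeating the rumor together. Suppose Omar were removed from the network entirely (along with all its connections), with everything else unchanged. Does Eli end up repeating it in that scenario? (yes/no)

no

With Omar removed:
Round 1 — Hana starts repeating the rumor (initial).
Round 2 — checking thresholds:
  Ben: 1 of 1 neighbours ≥ 1, starts repeating the rumor.
Round 3 — no new spreads; cascade stops.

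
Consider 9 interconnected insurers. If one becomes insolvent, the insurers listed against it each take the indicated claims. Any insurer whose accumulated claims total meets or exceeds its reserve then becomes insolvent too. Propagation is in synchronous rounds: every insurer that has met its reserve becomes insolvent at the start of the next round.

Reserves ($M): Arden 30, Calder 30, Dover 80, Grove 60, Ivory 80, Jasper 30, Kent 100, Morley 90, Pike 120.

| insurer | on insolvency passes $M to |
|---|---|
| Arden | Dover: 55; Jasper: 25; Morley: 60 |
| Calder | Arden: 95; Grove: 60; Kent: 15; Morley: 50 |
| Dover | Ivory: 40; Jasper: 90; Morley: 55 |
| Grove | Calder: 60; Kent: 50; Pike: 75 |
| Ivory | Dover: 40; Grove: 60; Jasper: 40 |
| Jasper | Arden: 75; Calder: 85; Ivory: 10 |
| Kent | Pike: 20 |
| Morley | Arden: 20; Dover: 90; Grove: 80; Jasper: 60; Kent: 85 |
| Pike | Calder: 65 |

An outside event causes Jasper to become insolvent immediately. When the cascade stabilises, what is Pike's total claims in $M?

Round 1 — Jasper becomes insolvent (initial).
  Arden: +75 → 75 ≥ 30
  Calder: +85 → 85 ≥ 30
  Ivory: +10 → 10 < 80
Round 2 — Arden, Calder become insolvent.
  Dover: +55 → 55 < 80
  Grove: +60 → 60 ≥ 60
  Kent: +15 → 15 < 100
  Morley: +60+50 → 110 ≥ 90
Round 3 — Grove, Morley become insolvent.
  Dover: +90 → 145 ≥ 80
  Kent: +50+85 → 150 ≥ 100
  Pike: +75 → 75 < 120
Round 4 — Dover, Kent become insolvent.
  Ivory: +40 → 50 < 80
  Pike: +20 → 95 < 120
No further insolvencies.

95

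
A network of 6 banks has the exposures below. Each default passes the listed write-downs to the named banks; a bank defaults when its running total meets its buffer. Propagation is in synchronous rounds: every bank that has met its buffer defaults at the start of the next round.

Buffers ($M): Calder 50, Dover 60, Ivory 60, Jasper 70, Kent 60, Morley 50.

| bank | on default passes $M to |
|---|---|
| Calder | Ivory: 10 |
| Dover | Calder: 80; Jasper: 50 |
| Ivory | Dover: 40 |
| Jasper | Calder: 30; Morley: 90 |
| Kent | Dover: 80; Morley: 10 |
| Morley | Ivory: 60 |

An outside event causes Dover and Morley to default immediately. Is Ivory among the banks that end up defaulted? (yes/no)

yes

Round 1 — Dover, Morley default (initial).
  Calder: +80 → 80 ≥ 50
  Ivory: +60 → 60 ≥ 60
  Jasper: +50 → 50 < 70
Round 2 — Calder, Ivory default.
No further defaults.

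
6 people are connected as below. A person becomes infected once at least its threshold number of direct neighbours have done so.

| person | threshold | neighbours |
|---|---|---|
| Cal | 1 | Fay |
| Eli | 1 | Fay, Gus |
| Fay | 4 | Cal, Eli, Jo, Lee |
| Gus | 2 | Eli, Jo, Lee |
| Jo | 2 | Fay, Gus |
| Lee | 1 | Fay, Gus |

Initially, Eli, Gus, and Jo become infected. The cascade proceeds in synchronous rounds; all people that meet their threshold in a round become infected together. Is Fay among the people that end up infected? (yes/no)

no

Round 1 — Eli, Gus, Jo become infected (initial).
Round 2 — checking thresholds:
  Fay: 2 of 4 neighbours < 4, holds.
  Lee: 1 of 2 neighbours ≥ 1, becomes infected.
Round 3 — no new infections; cascade stops.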